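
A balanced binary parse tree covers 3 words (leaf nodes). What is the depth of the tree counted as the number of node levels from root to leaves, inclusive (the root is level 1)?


In a balanced binary tree with n leaves the deepest leaf is ceil(log2(n)) edges below the root,
so counting node levels inclusive of root and leaves gives ceil(log2(n)) + 1 levels.
log2(3) = 1.5850
ceil(1.5850) = 2
levels = 2 + 1 = 3

3


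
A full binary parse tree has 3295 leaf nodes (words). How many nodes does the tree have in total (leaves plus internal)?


Leaf nodes (terminals): 3295
Internal nodes = n - 1 = 3295 - 1 = 3294
Total = leaves + internal = 3295 + 3294 = 6589

6589


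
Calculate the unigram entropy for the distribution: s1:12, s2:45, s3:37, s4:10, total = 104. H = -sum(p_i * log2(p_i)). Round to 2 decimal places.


Computing entropy H = -sum(p_i * log2(p_i)):
  s1: p = 12/104 = 0.1154, -p*log2(p) = 0.3595
  s2: p = 45/104 = 0.4327, -p*log2(p) = 0.5229
  s3: p = 37/104 = 0.3558, -p*log2(p) = 0.5304
  s4: p = 10/104 = 0.0962, -p*log2(p) = 0.3249
H = sum of terms = 1.7377
Rounded to 2 decimals: 1.74

1.74


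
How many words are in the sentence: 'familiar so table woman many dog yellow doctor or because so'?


Counting words by splitting on spaces:
  Word 1: 'familiar'
  Word 2: 'so'
  Word 3: 'table'
  Word 4: 'woman'
  Word 5: 'many'
  Word 6: 'dog'
  Word 7: 'yellow'
  Word 8: 'doctor'
  Word 9: 'or'
  Word 10: 'because'
  Word 11: 'so'
Total words: 11

11


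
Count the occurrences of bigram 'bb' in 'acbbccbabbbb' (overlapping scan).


Scanning 'acbbccbabbbb' for bigram 'bb':
  Position 0: 'ac' -> no
  Position 1: 'cb' -> no
  Position 2: 'bb' -> MATCH
  Position 3: 'bc' -> no
  Position 4: 'cc' -> no
  Position 5: 'cb' -> no
  Position 6: 'ba' -> no
  Position 7: 'ab' -> no
  Position 8: 'bb' -> MATCH
  Position 9: 'bb' -> MATCH
  Position 10: 'bb' -> MATCH
Total matches: 4

4


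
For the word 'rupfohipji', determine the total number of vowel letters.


Scanning each character of 'rupfohipji':
  Position 1: 'r' -> consonant (running count: 0)
  Position 2: 'u' -> vowel (running count: 1)
  Position 3: 'p' -> consonant (running count: 1)
  Position 4: 'f' -> consonant (running count: 1)
  Position 5: 'o' -> vowel (running count: 2)
  Position 6: 'h' -> consonant (running count: 2)
  Position 7: 'i' -> vowel (running count: 3)
  Position 8: 'p' -> consonant (running count: 3)
  Position 9: 'j' -> consonant (running count: 3)
  Position 10: 'i' -> vowel (running count: 4)
Total vowels: 4

4


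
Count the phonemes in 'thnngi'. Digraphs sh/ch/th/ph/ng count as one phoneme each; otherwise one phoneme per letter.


Parsing 'thnngi' greedily, digraphs first:
  'th' -> digraph (1 consonant phoneme) (phonemes so far: 1)
  'n' -> consonant phoneme (phonemes so far: 2)
  'ng' -> digraph (1 consonant phoneme) (phonemes so far: 3)
  'i' -> vowel phoneme (phonemes so far: 4)
Total phonemes: 4

4


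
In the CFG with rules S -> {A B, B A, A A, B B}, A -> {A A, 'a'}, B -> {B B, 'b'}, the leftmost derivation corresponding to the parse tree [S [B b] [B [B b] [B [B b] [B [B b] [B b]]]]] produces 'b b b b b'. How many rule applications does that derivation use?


Every bracketed nonterminal node [X ...] in the tree is produced by exactly one rule application.
Reading the tree off as a leftmost derivation:
  Step 1: S  =>  B B   (applied S -> B B)
  Step 2: B B  =>  b B   (applied B -> b)
  Step 3: b B  =>  b B B   (applied B -> B B)
  Step 4: b B B  =>  b b B   (applied B -> b)
  Step 5: b b B  =>  b b B B   (applied B -> B B)
  Step 6: b b B B  =>  b b b B   (applied B -> b)
  Step 7: b b b B  =>  b b b B B   (applied B -> B B)
  Step 8: b b b B B  =>  b b b b B   (applied B -> b)
  Step 9: b b b b B  =>  b b b b b   (applied B -> b)
Final yield: b b b b b
Total rewrite steps: 9

9


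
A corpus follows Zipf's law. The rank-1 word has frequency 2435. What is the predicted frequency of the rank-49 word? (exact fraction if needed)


Zipf's law: freq(rank) = f1 / rank
f1 = 2435, rank = 49
freq = 2435 / 49
GCD(2435, 49) = 1
Simplified: 2435/49

2435/49


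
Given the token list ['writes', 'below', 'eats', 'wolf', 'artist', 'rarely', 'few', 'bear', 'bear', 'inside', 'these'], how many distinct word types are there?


Listing all tokens and tracking unique types:
  Token 1: 'writes' -> NEW (unique so far: 1)
  Token 2: 'below' -> NEW (unique so far: 2)
  Token 3: 'eats' -> NEW (unique so far: 3)
  Token 4: 'wolf' -> NEW (unique so far: 4)
  Token 5: 'artist' -> NEW (unique so far: 5)
  Token 6: 'rarely' -> NEW (unique so far: 6)
  Token 7: 'few' -> NEW (unique so far: 7)
  Token 8: 'bear' -> NEW (unique so far: 8)
  Token 9: 'bear' -> duplicate (unique so far: 8)
  Token 10: 'inside' -> NEW (unique so far: 9)
  Token 11: 'these' -> NEW (unique so far: 10)
Unique types: ('artist', 'bear', 'below', 'eats', 'few', 'inside', 'rarely', 'these', 'wolf', 'writes')
Vocabulary size: 10

10


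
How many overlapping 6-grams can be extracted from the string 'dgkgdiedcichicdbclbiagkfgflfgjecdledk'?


String 'dgkgdiedcichicdbclbiagkfgflfgjecdledk' has length L = 37.
Number of overlapping n-grams = L - n + 1
Substituting: 37 - 6 + 1 = 32

32


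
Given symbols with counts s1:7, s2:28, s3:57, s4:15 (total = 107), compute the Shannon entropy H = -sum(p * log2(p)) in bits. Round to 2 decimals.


Computing entropy H = -sum(p_i * log2(p_i)):
  s1: p = 7/107 = 0.0654, -p*log2(p) = 0.2574
  s2: p = 28/107 = 0.2617, -p*log2(p) = 0.5061
  s3: p = 57/107 = 0.5327, -p*log2(p) = 0.4840
  s4: p = 15/107 = 0.1402, -p*log2(p) = 0.3974
H = sum of terms = 1.6449
Rounded to 2 decimals: 1.64

1.64


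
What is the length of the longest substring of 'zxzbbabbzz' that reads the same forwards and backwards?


Scanning 'zxzbbabbzz' for palindromic substrings.
Substring at positions 2-8: 'zbbabbz'.
Check: reverse('zbbabbz') = 'zbbabbz' -> palindrome confirmed.
Neighbouring characters ('x' / 'z') break symmetry, so it cannot extend further.
No longer palindromic substring exists; longest length = 7

7


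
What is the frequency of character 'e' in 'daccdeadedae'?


Scanning 'daccdeadedae' for 'e':
  Position 5: 'e' -> MATCH (count: 1)
  Position 8: 'e' -> MATCH (count: 2)
  Position 11: 'e' -> MATCH (count: 3)
Total occurrences of 'e': 3

3


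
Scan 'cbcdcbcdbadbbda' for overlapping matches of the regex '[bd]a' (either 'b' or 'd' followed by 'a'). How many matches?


Pattern: [bd]a means either 'b' or 'd' followed by 'a'.
Scanning 'cbcdcbcdbadbbda' position-by-position:
  Pos 0: window 'cb' -> no
  Pos 1: window 'bc' -> no
  Pos 2: window 'cd' -> no
  Pos 3: window 'dc' -> no
  Pos 4: window 'cb' -> no
  Pos 5: window 'bc' -> no
  Pos 6: window 'cd' -> no
  Pos 7: window 'db' -> no
  Pos 8: window 'ba' -> MATCH
  Pos 9: window 'ad' -> no
  Pos 10: window 'db' -> no
  Pos 11: window 'bb' -> no
  Pos 12: window 'bd' -> no
  Pos 13: window 'da' -> MATCH
  Pos 14: window 'a' -> no
Total matches: 2

2


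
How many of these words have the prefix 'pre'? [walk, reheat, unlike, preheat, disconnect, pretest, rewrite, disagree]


Checking each word for prefix 'pre':
  'walk' -> no (count: 0)
  'reheat' -> no (count: 0)
  'unlike' -> no (count: 0)
  'preheat' -> YES, starts with 'pre' (count: 1)
  'disconnect' -> no (count: 1)
  'pretest' -> YES, starts with 'pre' (count: 2)
  'rewrite' -> no (count: 2)
  'disagree' -> no (count: 2)
Total with prefix 'pre': 2

2


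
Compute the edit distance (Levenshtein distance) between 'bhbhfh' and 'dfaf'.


Building DP table for s1='bhbhfh' (len 6) and s2='dfaf' (len 4):
       d  f  a  f
    0  1  2  3  4
  b 1  1  2  3  4
  h 2  2  2  3  4
  b 3  3  3  3  4
  h 4  4  4  4  4
  f 5  5  4  5  4
  h 6  6  5  5  5
Edit distance = dp[6][4] = 5

5


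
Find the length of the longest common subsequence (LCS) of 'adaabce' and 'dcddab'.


DP table for LCS of 'adaabce' and 'dcddab':
       d  c  d  d  a  b
    0  0  0  0  0  0  0
  a 0  0  0  0  0  1  1
  d 0  1  1  1  1  1  1
  a 0  1  1  1  1  2  2
  a 0  1  1  1  1  2  2
  b 0  1  1  1  1  2  3
  c 0  1  2  2  2  2  3
  e 0  1  2  2  2  2  3
LCS: 'dab'
LCS length = 3

3


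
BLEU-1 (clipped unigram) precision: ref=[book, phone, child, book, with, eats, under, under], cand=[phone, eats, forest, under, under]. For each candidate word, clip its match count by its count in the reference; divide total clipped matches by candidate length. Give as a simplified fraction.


Reference word counts: {'book': 2, 'child': 1, 'eats': 1, 'phone': 1, 'under': 2, 'with': 1}
Checking each candidate word (with clipping):
  'phone' -> in reference (ref count 1, used 1/1) -> match (matches: 1)
  'eats' -> in reference (ref count 1, used 1/1) -> match (matches: 2)
  'forest' -> not in reference -> no match (matches: 2)
  'under' -> in reference (ref count 2, used 1/2) -> match (matches: 3)
  'under' -> in reference (ref count 2, used 2/2) -> match (matches: 4)
Clipped matches: 4, Candidate length: 5
Precision = 4/5

4/5


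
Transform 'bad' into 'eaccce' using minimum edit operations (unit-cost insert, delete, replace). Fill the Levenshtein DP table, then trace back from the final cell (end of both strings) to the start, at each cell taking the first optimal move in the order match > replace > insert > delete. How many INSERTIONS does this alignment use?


Edit distance = 5. Backtracking from cell (3, 6) with preference match > replace > insert > delete,
then listing the resulting alignment 'bad' -> 'eaccce' left to right:
  Step 1: replace b->e
  Step 2: keep 'a'
  Step 3: insert 'c' [insertion #1]
  Step 4: insert 'c' [insertion #2]
  Step 5: insert 'c' [insertion #3]
  Step 6: replace d->e
Total insertions: 3

3


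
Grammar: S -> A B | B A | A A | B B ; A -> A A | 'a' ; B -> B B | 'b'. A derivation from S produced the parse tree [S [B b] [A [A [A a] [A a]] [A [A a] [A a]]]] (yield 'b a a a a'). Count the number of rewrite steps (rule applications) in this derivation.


Every bracketed nonterminal node [X ...] in the tree is produced by exactly one rule application.
Reading the tree off as a leftmost derivation:
  Step 1: S  =>  B A   (applied S -> B A)
  Step 2: B A  =>  b A   (applied B -> b)
  Step 3: b A  =>  b A A   (applied A -> A A)
  Step 4: b A A  =>  b A A A   (applied A -> A A)
  Step 5: b A A A  =>  b a A A   (applied A -> a)
  Step 6: b a A A  =>  b a a A   (applied A -> a)
  Step 7: b a a A  =>  b a a A A   (applied A -> A A)
  Step 8: b a a A A  =>  b a a a A   (applied A -> a)
  Step 9: b a a a A  =>  b a a a a   (applied A -> a)
Final yield: b a a a a
Total rewrite steps: 9

9


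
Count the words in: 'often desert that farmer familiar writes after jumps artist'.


Counting words by splitting on spaces:
  Word 1: 'often'
  Word 2: 'desert'
  Word 3: 'that'
  Word 4: 'farmer'
  Word 5: 'familiar'
  Word 6: 'writes'
  Word 7: 'after'
  Word 8: 'jumps'
  Word 9: 'artist'
Total words: 9

9


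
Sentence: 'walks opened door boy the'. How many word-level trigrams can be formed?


Word trigrams from [5] words:
  Trigram 1: (walks opened door)
  Trigram 2: (opened door boy)
  Trigram 3: (door boy the)
Total word trigrams: 5 - 2 = 3

3


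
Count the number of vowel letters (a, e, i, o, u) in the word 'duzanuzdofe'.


Scanning each character of 'duzanuzdofe':
  Position 1: 'd' -> consonant (running count: 0)
  Position 2: 'u' -> vowel (running count: 1)
  Position 3: 'z' -> consonant (running count: 1)
  Position 4: 'a' -> vowel (running count: 2)
  Position 5: 'n' -> consonant (running count: 2)
  Position 6: 'u' -> vowel (running count: 3)
  Position 7: 'z' -> consonant (running count: 3)
  Position 8: 'd' -> consonant (running count: 3)
  Position 9: 'o' -> vowel (running count: 4)
  Position 10: 'f' -> consonant (running count: 4)
  Position 11: 'e' -> vowel (running count: 5)
Total vowels: 5

5


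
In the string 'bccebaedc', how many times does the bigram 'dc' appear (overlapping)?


Scanning 'bccebaedc' for bigram 'dc':
  Position 0: 'bc' -> no
  Position 1: 'cc' -> no
  Position 2: 'ce' -> no
  Position 3: 'eb' -> no
  Position 4: 'ba' -> no
  Position 5: 'ae' -> no
  Position 6: 'ed' -> no
  Position 7: 'dc' -> MATCH
Total matches: 1

1


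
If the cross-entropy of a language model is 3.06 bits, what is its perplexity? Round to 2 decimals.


Perplexity formula: PP = 2^H
H = 3.06
PP = 2^3.06
Decompose: 2^3.06 = 2^3 * 2^0.06
2^3 = 8, 2^0.06 ~ 1.0424658
PP ~ 8 * 1.0424658 = 8.3397264
Rounded to 2 decimals: 8.34

8.34


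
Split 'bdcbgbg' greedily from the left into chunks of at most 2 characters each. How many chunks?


'bdcbgbg' has 7 characters.
Chunking with max size 2:
  Chunk 1: 'bd' (positions 0-1)
  Chunk 2: 'cb' (positions 2-3)
  Chunk 3: 'gb' (positions 4-5)
  Chunk 4: 'g' (positions 6-6)
Total chunks: ceil(7 / 2) = 4

4


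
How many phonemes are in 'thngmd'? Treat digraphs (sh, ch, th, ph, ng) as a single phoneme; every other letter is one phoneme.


Parsing 'thngmd' greedily, digraphs first:
  'th' -> digraph (1 consonant phoneme) (phonemes so far: 1)
  'ng' -> digraph (1 consonant phoneme) (phonemes so far: 2)
  'm' -> consonant phoneme (phonemes so far: 3)
  'd' -> consonant phoneme (phonemes so far: 4)
Total phonemes: 4

4


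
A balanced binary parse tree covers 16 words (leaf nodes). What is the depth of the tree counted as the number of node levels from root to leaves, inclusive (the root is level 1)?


In a balanced binary tree with n leaves the deepest leaf is ceil(log2(n)) edges below the root,
so counting node levels inclusive of root and leaves gives ceil(log2(n)) + 1 levels.
log2(16) = 4.0000
ceil(4.0000) = 4
levels = 4 + 1 = 5

5


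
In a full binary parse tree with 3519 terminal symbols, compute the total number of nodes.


Leaf nodes (terminals): 3519
Internal nodes = n - 1 = 3519 - 1 = 3518
Total = leaves + internal = 3519 + 3518 = 7037

7037


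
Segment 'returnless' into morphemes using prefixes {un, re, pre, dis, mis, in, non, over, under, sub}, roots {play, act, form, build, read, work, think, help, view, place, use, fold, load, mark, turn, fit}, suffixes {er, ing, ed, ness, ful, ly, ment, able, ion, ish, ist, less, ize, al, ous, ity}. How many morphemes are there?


Segmenting 'returnless' against the inventory:
  're' -> prefix (morpheme 1)
  'turn' -> root (morpheme 2)
  'less' -> suffix (morpheme 3)
Total morphemes: 3

3


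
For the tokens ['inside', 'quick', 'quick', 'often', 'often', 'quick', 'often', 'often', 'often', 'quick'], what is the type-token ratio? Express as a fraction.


Tokens: 10
Unique types: ('inside', 'often', 'quick') = 3
TTR = 3/10
Already in lowest terms.

3/10


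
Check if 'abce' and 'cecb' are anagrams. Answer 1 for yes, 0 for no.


Sort characters of 'abce': 'abce'
Sort characters of 'cecb': 'bcce'
Sorted forms differ -> they are NOT anagrams
Result: 0

0


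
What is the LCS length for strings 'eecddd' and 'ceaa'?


DP table for LCS of 'eecddd' and 'ceaa':
       c  e  a  a
    0  0  0  0  0
  e 0  0  1  1  1
  e 0  0  1  1  1
  c 0  1  1  1  1
  d 0  1  1  1  1
  d 0  1  1  1  1
  d 0  1  1  1  1
LCS: 'e'
LCS length = 1

1


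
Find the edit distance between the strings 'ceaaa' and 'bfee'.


Building DP table for s1='ceaaa' (len 5) and s2='bfee' (len 4):
       b  f  e  e
    0  1  2  3  4
  c 1  1  2  3  4
  e 2  2  2  2  3
  a 3  3  3  3  3
  a 4  4  4  4  4
  a 5  5  5  5  5
Edit distance = dp[5][4] = 5

5


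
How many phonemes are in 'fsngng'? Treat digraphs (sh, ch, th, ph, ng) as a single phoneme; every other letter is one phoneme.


Parsing 'fsngng' greedily, digraphs first:
  'f' -> consonant phoneme (phonemes so far: 1)
  's' -> consonant phoneme (phonemes so far: 2)
  'ng' -> digraph (1 consonant phoneme) (phonemes so far: 3)
  'ng' -> digraph (1 consonant phoneme) (phonemes so far: 4)
Total phonemes: 4

4


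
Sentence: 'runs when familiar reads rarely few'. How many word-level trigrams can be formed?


Word trigrams from [6] words:
  Trigram 1: (runs when familiar)
  Trigram 2: (when familiar reads)
  Trigram 3: (familiar reads rarely)
  Trigram 4: (reads rarely few)
Total word trigrams: 6 - 2 = 4

4


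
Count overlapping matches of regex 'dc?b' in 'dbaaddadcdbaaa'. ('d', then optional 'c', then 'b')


Pattern: dc?b means 'd', then optional 'c', then 'b'.
Scanning 'dbaaddadcdbaaa' position-by-position:
  Pos 0: window 'dba' -> MATCH
  Pos 1: window 'baa' -> no
  Pos 2: window 'aad' -> no
  Pos 3: window 'add' -> no
  Pos 4: window 'dda' -> no
  Pos 5: window 'dad' -> no
  Pos 6: window 'adc' -> no
  Pos 7: window 'dcd' -> no
  Pos 8: window 'cdb' -> no
  Pos 9: window 'dba' -> MATCH
  Pos 10: window 'baa' -> no
  Pos 11: window 'aaa' -> no
  Pos 12: window 'aa' -> no
  Pos 13: window 'a' -> no
Total matches: 2

2


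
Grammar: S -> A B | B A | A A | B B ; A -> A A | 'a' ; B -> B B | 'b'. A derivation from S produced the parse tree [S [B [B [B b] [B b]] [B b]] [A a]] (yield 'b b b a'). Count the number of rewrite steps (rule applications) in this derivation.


Every bracketed nonterminal node [X ...] in the tree is produced by exactly one rule application.
Reading the tree off as a leftmost derivation:
  Step 1: S  =>  B A   (applied S -> B A)
  Step 2: B A  =>  B B A   (applied B -> B B)
  Step 3: B B A  =>  B B B A   (applied B -> B B)
  Step 4: B B B A  =>  b B B A   (applied B -> b)
  Step 5: b B B A  =>  b b B A   (applied B -> b)
  Step 6: b b B A  =>  b b b A   (applied B -> b)
  Step 7: b b b A  =>  b b b a   (applied A -> a)
Final yield: b b b a
Total rewrite steps: 7

7


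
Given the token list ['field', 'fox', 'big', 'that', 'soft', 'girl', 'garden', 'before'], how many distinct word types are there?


Listing all tokens and tracking unique types:
  Token 1: 'field' -> NEW (unique so far: 1)
  Token 2: 'fox' -> NEW (unique so far: 2)
  Token 3: 'big' -> NEW (unique so far: 3)
  Token 4: 'that' -> NEW (unique so far: 4)
  Token 5: 'soft' -> NEW (unique so far: 5)
  Token 6: 'girl' -> NEW (unique so far: 6)
  Token 7: 'garden' -> NEW (unique so far: 7)
  Token 8: 'before' -> NEW (unique so far: 8)
Unique types: ('before', 'big', 'field', 'fox', 'garden', 'girl', 'soft', 'that')
Vocabulary size: 8

8


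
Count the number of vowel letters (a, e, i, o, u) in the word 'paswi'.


Scanning each character of 'paswi':
  Position 1: 'p' -> consonant (running count: 0)
  Position 2: 'a' -> vowel (running count: 1)
  Position 3: 's' -> consonant (running count: 1)
  Position 4: 'w' -> consonant (running count: 1)
  Position 5: 'i' -> vowel (running count: 2)
Total vowels: 2

2


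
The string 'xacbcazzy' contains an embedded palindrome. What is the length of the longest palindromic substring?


Scanning 'xacbcazzy' for palindromic substrings.
Substring at positions 1-5: 'acbca'.
Check: reverse('acbca') = 'acbca' -> palindrome confirmed.
Neighbouring characters ('x' / 'z') break symmetry, so it cannot extend further.
No longer palindromic substring exists; longest length = 5

5


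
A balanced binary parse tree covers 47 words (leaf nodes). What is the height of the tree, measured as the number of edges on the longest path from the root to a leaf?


In a balanced binary tree with n leaves the deepest leaf is ceil(log2(n)) edges below the root.
log2(47) = 5.5546
ceil(5.5546) = 6
height (edges) = 6

6


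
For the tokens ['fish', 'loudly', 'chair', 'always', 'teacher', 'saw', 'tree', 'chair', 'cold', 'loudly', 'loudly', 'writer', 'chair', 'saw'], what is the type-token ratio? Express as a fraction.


Tokens: 14
Unique types: ('always', 'chair', 'cold', 'fish', 'loudly', 'saw', 'teacher', 'tree', 'writer') = 9
TTR = 9/14
Already in lowest terms.

9/14


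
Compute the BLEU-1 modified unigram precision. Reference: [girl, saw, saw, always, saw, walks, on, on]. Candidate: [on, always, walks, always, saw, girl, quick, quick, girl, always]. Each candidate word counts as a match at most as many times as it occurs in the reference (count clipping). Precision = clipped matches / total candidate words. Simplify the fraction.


Reference word counts: {'always': 1, 'girl': 1, 'on': 2, 'saw': 3, 'walks': 1}
Checking each candidate word (with clipping):
  'on' -> in reference (ref count 2, used 1/2) -> match (matches: 1)
  'always' -> in reference (ref count 1, used 1/1) -> match (matches: 2)
  'walks' -> in reference (ref count 1, used 1/1) -> match (matches: 3)
  'always' -> ref count 1 already used up (1/1) -> clipped, no match (matches: 3)
  'saw' -> in reference (ref count 3, used 1/3) -> match (matches: 4)
  'girl' -> in reference (ref count 1, used 1/1) -> match (matches: 5)
  'quick' -> not in reference -> no match (matches: 5)
  'quick' -> not in reference -> no match (matches: 5)
  'girl' -> ref count 1 already used up (1/1) -> clipped, no match (matches: 5)
  'always' -> ref count 1 already used up (1/1) -> clipped, no match (matches: 5)
Clipped matches: 5, Candidate length: 10
Precision = 5/10 = 1/2

1/2


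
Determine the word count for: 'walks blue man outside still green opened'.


Counting words by splitting on spaces:
  Word 1: 'walks'
  Word 2: 'blue'
  Word 3: 'man'
  Word 4: 'outside'
  Word 5: 'still'
  Word 6: 'green'
  Word 7: 'opened'
Total words: 7

7


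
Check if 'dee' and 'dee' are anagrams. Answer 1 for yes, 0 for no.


Sort characters of 'dee': 'dee'
Sort characters of 'dee': 'dee'
Sorted forms match -> they ARE anagrams
Result: 1

1


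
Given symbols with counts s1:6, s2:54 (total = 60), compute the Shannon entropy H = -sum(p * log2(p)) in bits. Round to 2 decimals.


Computing entropy H = -sum(p_i * log2(p_i)):
  s1: p = 6/60 = 0.1000, -p*log2(p) = 0.3322
  s2: p = 54/60 = 0.9000, -p*log2(p) = 0.1368
H = sum of terms = 0.4690
Rounded to 2 decimals: 0.47

0.47


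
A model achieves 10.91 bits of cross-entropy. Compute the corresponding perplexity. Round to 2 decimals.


Perplexity formula: PP = 2^H
H = 10.91
PP = 2^10.91
Decompose: 2^10.91 = 2^10 * 2^0.91
2^10 = 1024, 2^0.91 ~ 1.8790455
PP ~ 1024 * 1.8790455 = 1924.1425920
Rounded to 2 decimals: 1924.14

1924.14


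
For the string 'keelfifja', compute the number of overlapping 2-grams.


String 'keelfifja' has length L = 9.
Number of overlapping n-grams = L - n + 1
Substituting: 9 - 2 + 1 = 8

8


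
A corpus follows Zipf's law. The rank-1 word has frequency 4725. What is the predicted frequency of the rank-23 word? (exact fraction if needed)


Zipf's law: freq(rank) = f1 / rank
f1 = 4725, rank = 23
freq = 4725 / 23
GCD(4725, 23) = 1
Simplified: 4725/23

4725/23


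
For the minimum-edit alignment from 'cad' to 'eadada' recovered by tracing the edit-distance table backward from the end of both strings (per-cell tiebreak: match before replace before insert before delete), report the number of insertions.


Edit distance = 4. Backtracking from cell (3, 6) with preference match > replace > insert > delete,
then listing the resulting alignment 'cad' -> 'eadada' left to right:
  Step 1: insert 'e' [insertion #1]
  Step 2: insert 'a' [insertion #2]
  Step 3: replace c->d
  Step 4: keep 'a'
  Step 5: keep 'd'
  Step 6: insert 'a' [insertion #3]
Total insertions: 3

3


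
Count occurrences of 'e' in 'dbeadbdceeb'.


Scanning 'dbeadbdceeb' for 'e':
  Position 2: 'e' -> MATCH (count: 1)
  Position 8: 'e' -> MATCH (count: 2)
  Position 9: 'e' -> MATCH (count: 3)
Total occurrences of 'e': 3

3


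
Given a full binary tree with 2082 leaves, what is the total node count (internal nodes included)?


Leaf nodes (terminals): 2082
Internal nodes = n - 1 = 2082 - 1 = 2081
Total = leaves + internal = 2082 + 2081 = 4163

4163


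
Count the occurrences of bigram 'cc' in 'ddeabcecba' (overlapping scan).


Scanning 'ddeabcecba' for bigram 'cc':
  Position 0: 'dd' -> no
  Position 1: 'de' -> no
  Position 2: 'ea' -> no
  Position 3: 'ab' -> no
  Position 4: 'bc' -> no
  Position 5: 'ce' -> no
  Position 6: 'ec' -> no
  Position 7: 'cb' -> no
  Position 8: 'ba' -> no
Total matches: 0

0


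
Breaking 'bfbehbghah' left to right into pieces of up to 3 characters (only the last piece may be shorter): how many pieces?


'bfbehbghah' has 10 characters.
Chunking with max size 3:
  Chunk 1: 'bfb' (positions 0-2)
  Chunk 2: 'ehb' (positions 3-5)
  Chunk 3: 'gha' (positions 6-8)
  Chunk 4: 'h' (positions 9-9)
Total chunks: ceil(10 / 3) = 4

4


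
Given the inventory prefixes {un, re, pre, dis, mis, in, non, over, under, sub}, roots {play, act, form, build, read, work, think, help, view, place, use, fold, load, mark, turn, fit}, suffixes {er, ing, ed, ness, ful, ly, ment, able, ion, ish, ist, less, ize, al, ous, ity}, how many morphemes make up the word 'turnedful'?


Segmenting 'turnedful' against the inventory:
  'turn' -> root (morpheme 1)
  'ed' -> suffix (morpheme 2)
  'ful' -> suffix (morpheme 3)
Total morphemes: 3

3


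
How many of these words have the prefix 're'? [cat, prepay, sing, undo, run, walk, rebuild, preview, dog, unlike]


Checking each word for prefix 're':
  'cat' -> no (count: 0)
  'prepay' -> no (count: 0)
  'sing' -> no (count: 0)
  'undo' -> no (count: 0)
  'run' -> no (count: 0)
  'walk' -> no (count: 0)
  'rebuild' -> YES, starts with 're' (count: 1)
  'preview' -> no (count: 1)
  'dog' -> no (count: 1)
  'unlike' -> no (count: 1)
Total with prefix 're': 1

1


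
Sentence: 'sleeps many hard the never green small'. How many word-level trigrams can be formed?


Word trigrams from [7] words:
  Trigram 1: (sleeps many hard)
  Trigram 2: (many hard the)
  Trigram 3: (hard the never)
  Trigram 4: (the never green)
  Trigram 5: (never green small)
Total word trigrams: 7 - 2 = 5

5


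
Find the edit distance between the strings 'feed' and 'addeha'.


Building DP table for s1='feed' (len 4) and s2='addeha' (len 6):
       a  d  d  e  h  a
    0  1  2  3  4  5  6
  f 1  1  2  3  4  5  6
  e 2  2  2  3  3  4  5
  e 3  3  3  3  3  4  5
  d 4  4  3  3  4  4  5
Edit distance = dp[4][6] = 5

5


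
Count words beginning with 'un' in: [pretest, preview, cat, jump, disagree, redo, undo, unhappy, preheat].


Checking each word for prefix 'un':
  'pretest' -> no (count: 0)
  'preview' -> no (count: 0)
  'cat' -> no (count: 0)
  'jump' -> no (count: 0)
  'disagree' -> no (count: 0)
  'redo' -> no (count: 0)
  'undo' -> YES, starts with 'un' (count: 1)
  'unhappy' -> YES, starts with 'un' (count: 2)
  'preheat' -> no (count: 2)
Total with prefix 'un': 2

2


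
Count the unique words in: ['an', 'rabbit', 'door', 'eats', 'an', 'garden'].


Listing all tokens and tracking unique types:
  Token 1: 'an' -> NEW (unique so far: 1)
  Token 2: 'rabbit' -> NEW (unique so far: 2)
  Token 3: 'door' -> NEW (unique so far: 3)
  Token 4: 'eats' -> NEW (unique so far: 4)
  Token 5: 'an' -> duplicate (unique so far: 4)
  Token 6: 'garden' -> NEW (unique so far: 5)
Unique types: ('an', 'door', 'eats', 'garden', 'rabbit')
Vocabulary size: 5

5


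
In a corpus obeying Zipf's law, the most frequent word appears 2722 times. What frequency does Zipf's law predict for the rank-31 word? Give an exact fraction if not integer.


Zipf's law: freq(rank) = f1 / rank
f1 = 2722, rank = 31
freq = 2722 / 31
GCD(2722, 31) = 1
Simplified: 2722/31

2722/31


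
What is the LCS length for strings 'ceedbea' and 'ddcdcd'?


DP table for LCS of 'ceedbea' and 'ddcdcd':
       d  d  c  d  c  d
    0  0  0  0  0  0  0
  c 0  0  0  1  1  1  1
  e 0  0  0  1  1  1  1
  e 0  0  0  1  1  1  1
  d 0  1  1  1  2  2  2
  b 0  1  1  1  2  2  2
  e 0  1  1  1  2  2  2
  a 0  1  1  1  2  2  2
LCS: 'cd'
LCS length = 2

2


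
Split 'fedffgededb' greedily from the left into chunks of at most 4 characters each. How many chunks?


'fedffgededb' has 11 characters.
Chunking with max size 4:
  Chunk 1: 'fedf' (positions 0-3)
  Chunk 2: 'fged' (positions 4-7)
  Chunk 3: 'edb' (positions 8-10)
Total chunks: ceil(11 / 4) = 3

3


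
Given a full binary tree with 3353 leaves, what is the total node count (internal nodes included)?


Leaf nodes (terminals): 3353
Internal nodes = n - 1 = 3353 - 1 = 3352
Total = leaves + internal = 3353 + 3352 = 6705

6705


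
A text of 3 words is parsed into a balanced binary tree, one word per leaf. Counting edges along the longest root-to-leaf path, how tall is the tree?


In a balanced binary tree with n leaves the deepest leaf is ceil(log2(n)) edges below the root.
log2(3) = 1.5850
ceil(1.5850) = 2
height (edges) = 2

2


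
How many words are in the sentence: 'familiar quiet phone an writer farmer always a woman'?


Counting words by splitting on spaces:
  Word 1: 'familiar'
  Word 2: 'quiet'
  Word 3: 'phone'
  Word 4: 'an'
  Word 5: 'writer'
  Word 6: 'farmer'
  Word 7: 'always'
  Word 8: 'a'
  Word 9: 'woman'
Total words: 9

9


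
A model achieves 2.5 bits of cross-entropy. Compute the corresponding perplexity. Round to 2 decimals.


Perplexity formula: PP = 2^H
H = 2.5
PP = 2^2.5
Decompose: 2^2.5 = 2^2 * 2^0.5 = 2^2 * sqrt(2)
2^2 = 4, sqrt(2) ~ 1.4142136
PP ~ 4 * 1.4142136 = 5.6568544
Rounded to 2 decimals: 5.66

5.66


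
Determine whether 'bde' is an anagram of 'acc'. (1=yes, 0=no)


Sort characters of 'bde': 'bde'
Sort characters of 'acc': 'acc'
Sorted forms differ -> they are NOT anagrams
Result: 0

0


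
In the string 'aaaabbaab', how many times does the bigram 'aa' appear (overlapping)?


Scanning 'aaaabbaab' for bigram 'aa':
  Position 0: 'aa' -> MATCH
  Position 1: 'aa' -> MATCH
  Position 2: 'aa' -> MATCH
  Position 3: 'ab' -> no
  Position 4: 'bb' -> no
  Position 5: 'ba' -> no
  Position 6: 'aa' -> MATCH
  Position 7: 'ab' -> no
Total matches: 4

4


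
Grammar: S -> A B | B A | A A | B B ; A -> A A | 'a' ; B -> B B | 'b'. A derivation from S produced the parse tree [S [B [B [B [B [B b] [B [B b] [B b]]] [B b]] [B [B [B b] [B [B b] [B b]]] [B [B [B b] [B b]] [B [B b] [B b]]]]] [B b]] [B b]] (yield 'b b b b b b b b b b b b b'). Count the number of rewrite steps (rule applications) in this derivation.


Every bracketed nonterminal node [X ...] in the tree is produced by exactly one rule application.
Reading the tree off as a leftmost derivation:
  Step 1: S  =>  B B   (applied S -> B B)
  Step 2: B B  =>  B B B   (applied B -> B B)
  Step 3: B B B  =>  B B B B   (applied B -> B B)
  Step 4: B B B B  =>  B B B B B   (applied B -> B B)
  Step 5: B B B B B  =>  B B B B B B   (applied B -> B B)
  Step 6: B B B B B B  =>  b B B B B B   (applied B -> b)
  Step 7: b B B B B B  =>  b B B B B B B   (applied B -> B B)
  Step 8: b B B B B B B  =>  b b B B B B B   (applied B -> b)
  Step 9: b b B B B B B  =>  b b b B B B B   (applied B -> b)
  Step 10: b b b B B B B  =>  b b b b B B B   (applied B -> b)
  Step 11: b b b b B B B  =>  b b b b B B B B   (applied B -> B B)
  Step 12: b b b b B B B B  =>  b b b b B B B B B   (applied B -> B B)
  Step 13: b b b b B B B B B  =>  b b b b b B B B B   (applied B -> b)
  Step 14: b b b b b B B B B  =>  b b b b b B B B B B   (applied B -> B B)
  Step 15: b b b b b B B B B B  =>  b b b b b b B B B B   (applied B -> b)
  Step 16: b b b b b b B B B B  =>  b b b b b b b B B B   (applied B -> b)
  Step 17: b b b b b b b B B B  =>  b b b b b b b B B B B   (applied B -> B B)
  Step 18: b b b b b b b B B B B  =>  b b b b b b b B B B B B   (applied B -> B B)
  Step 19: b b b b b b b B B B B B  =>  b b b b b b b b B B B B   (applied B -> b)
  Step 20: b b b b b b b b B B B B  =>  b b b b b b b b b B B B   (applied B -> b)
  Step 21: b b b b b b b b b B B B  =>  b b b b b b b b b B B B B   (applied B -> B B)
  Step 22: b b b b b b b b b B B B B  =>  b b b b b b b b b b B B B   (applied B -> b)
  Step 23: b b b b b b b b b b B B B  =>  b b b b b b b b b b b B B   (applied B -> b)
  Step 24: b b b b b b b b b b b B B  =>  b b b b b b b b b b b b B   (applied B -> b)
  Step 25: b b b b b b b b b b b b B  =>  b b b b b b b b b b b b b   (applied B -> b)
Final yield: b b b b b b b b b b b b b
Total rewrite steps: 25

25


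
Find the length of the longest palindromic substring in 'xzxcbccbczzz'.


Scanning 'xzxcbccbczzz' for palindromic substrings.
Substring at positions 3-8: 'cbccbc'.
Check: reverse('cbccbc') = 'cbccbc' -> palindrome confirmed.
Neighbouring characters ('x' / 'z') break symmetry, so it cannot extend further.
No longer palindromic substring exists; longest length = 6

6


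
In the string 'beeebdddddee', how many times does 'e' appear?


Scanning 'beeebdddddee' for 'e':
  Position 1: 'e' -> MATCH (count: 1)
  Position 2: 'e' -> MATCH (count: 2)
  Position 3: 'e' -> MATCH (count: 3)
  Position 10: 'e' -> MATCH (count: 4)
  Position 11: 'e' -> MATCH (count: 5)
Total occurrences of 'e': 5

5


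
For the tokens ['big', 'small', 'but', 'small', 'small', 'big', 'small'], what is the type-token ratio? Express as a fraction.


Tokens: 7
Unique types: ('big', 'but', 'small') = 3
TTR = 3/7
Already in lowest terms.

3/7


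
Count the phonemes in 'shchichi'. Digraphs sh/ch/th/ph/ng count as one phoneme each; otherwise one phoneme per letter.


Parsing 'shchichi' greedily, digraphs first:
  'sh' -> digraph (1 consonant phoneme) (phonemes so far: 1)
  'ch' -> digraph (1 consonant phoneme) (phonemes so far: 2)
  'i' -> vowel phoneme (phonemes so far: 3)
  'ch' -> digraph (1 consonant phoneme) (phonemes so far: 4)
  'i' -> vowel phoneme (phonemes so far: 5)
Total phonemes: 5

5


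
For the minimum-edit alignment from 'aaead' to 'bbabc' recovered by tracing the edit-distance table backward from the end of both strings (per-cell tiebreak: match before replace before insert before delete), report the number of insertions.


Edit distance = 5. Backtracking from cell (5, 5) with preference match > replace > insert > delete,
then listing the resulting alignment 'aaead' -> 'bbabc' left to right:
  Step 1: replace a->b
  Step 2: replace a->b
  Step 3: replace e->a
  Step 4: replace a->b
  Step 5: replace d->c
Total insertions: 0

0


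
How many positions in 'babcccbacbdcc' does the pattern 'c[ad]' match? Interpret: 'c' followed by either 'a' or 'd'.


Pattern: c[ad] means 'c' followed by either 'a' or 'd'.
Scanning 'babcccbacbdcc' position-by-position:
  Pos 0: window 'ba' -> no
  Pos 1: window 'ab' -> no
  Pos 2: window 'bc' -> no
  Pos 3: window 'cc' -> no
  Pos 4: window 'cc' -> no
  Pos 5: window 'cb' -> no
  Pos 6: window 'ba' -> no
  Pos 7: window 'ac' -> no
  Pos 8: window 'cb' -> no
  Pos 9: window 'bd' -> no
  Pos 10: window 'dc' -> no
  Pos 11: window 'cc' -> no
  Pos 12: window 'c' -> no
Total matches: 0

0


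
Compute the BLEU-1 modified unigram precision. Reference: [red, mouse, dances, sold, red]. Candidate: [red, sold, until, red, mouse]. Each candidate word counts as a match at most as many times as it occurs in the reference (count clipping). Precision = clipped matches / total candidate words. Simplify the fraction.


Reference word counts: {'dances': 1, 'mouse': 1, 'red': 2, 'sold': 1}
Checking each candidate word (with clipping):
  'red' -> in reference (ref count 2, used 1/2) -> match (matches: 1)
  'sold' -> in reference (ref count 1, used 1/1) -> match (matches: 2)
  'until' -> not in reference -> no match (matches: 2)
  'red' -> in reference (ref count 2, used 2/2) -> match (matches: 3)
  'mouse' -> in reference (ref count 1, used 1/1) -> match (matches: 4)
Clipped matches: 4, Candidate length: 5
Precision = 4/5

4/5


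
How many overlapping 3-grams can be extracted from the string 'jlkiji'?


String 'jlkiji' has length L = 6.
Number of overlapping n-grams = L - n + 1
Substituting: 6 - 3 + 1 = 4

4


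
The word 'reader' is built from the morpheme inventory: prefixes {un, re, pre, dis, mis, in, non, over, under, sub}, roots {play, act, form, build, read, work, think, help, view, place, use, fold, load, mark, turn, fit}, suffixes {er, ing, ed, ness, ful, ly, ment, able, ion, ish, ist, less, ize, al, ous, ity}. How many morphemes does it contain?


Segmenting 'reader' against the inventory:
  'read' -> root (morpheme 1)
  'er' -> suffix (morpheme 2)
Total morphemes: 2

2


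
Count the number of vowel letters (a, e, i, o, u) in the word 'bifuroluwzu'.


Scanning each character of 'bifuroluwzu':
  Position 1: 'b' -> consonant (running count: 0)
  Position 2: 'i' -> vowel (running count: 1)
  Position 3: 'f' -> consonant (running count: 1)
  Position 4: 'u' -> vowel (running count: 2)
  Position 5: 'r' -> consonant (running count: 2)
  Position 6: 'o' -> vowel (running count: 3)
  Position 7: 'l' -> consonant (running count: 3)
  Position 8: 'u' -> vowel (running count: 4)
  Position 9: 'w' -> consonant (running count: 4)
  Position 10: 'z' -> consonant (running count: 4)
  Position 11: 'u' -> vowel (running count: 5)
Total vowels: 5

5


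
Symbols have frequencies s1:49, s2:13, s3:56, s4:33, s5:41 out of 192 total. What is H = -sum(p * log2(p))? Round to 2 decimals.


Computing entropy H = -sum(p_i * log2(p_i)):
  s1: p = 49/192 = 0.2552, -p*log2(p) = 0.5028
  s2: p = 13/192 = 0.0677, -p*log2(p) = 0.2630
  s3: p = 56/192 = 0.2917, -p*log2(p) = 0.5185
  s4: p = 33/192 = 0.1719, -p*log2(p) = 0.4367
  s5: p = 41/192 = 0.2135, -p*log2(p) = 0.4756
H = sum of terms = 2.1966
Rounded to 2 decimals: 2.20

2.20


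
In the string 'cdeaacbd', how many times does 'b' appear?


Scanning 'cdeaacbd' for 'b':
  Position 6: 'b' -> MATCH (count: 1)
Total occurrences of 'b': 1

1


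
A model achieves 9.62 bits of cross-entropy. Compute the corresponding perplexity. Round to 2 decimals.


Perplexity formula: PP = 2^H
H = 9.62
PP = 2^9.62
Decompose: 2^9.62 = 2^9 * 2^0.62
2^9 = 512, 2^0.62 ~ 1.5368752
PP ~ 512 * 1.5368752 = 786.8801024
Rounded to 2 decimals: 786.88

786.88


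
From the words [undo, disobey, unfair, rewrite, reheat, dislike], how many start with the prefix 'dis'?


Checking each word for prefix 'dis':
  'undo' -> no (count: 0)
  'disobey' -> YES, starts with 'dis' (count: 1)
  'unfair' -> no (count: 1)
  'rewrite' -> no (count: 1)
  'reheat' -> no (count: 1)
  'dislike' -> YES, starts with 'dis' (count: 2)
Total with prefix 'dis': 2

2


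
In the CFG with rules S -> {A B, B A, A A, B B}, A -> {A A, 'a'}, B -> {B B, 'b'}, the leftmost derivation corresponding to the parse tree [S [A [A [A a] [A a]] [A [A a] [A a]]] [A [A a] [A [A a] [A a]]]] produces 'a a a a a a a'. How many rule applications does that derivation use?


Every bracketed nonterminal node [X ...] in the tree is produced by exactly one rule application.
Reading the tree off as a leftmost derivation:
  Step 1: S  =>  A A   (applied S -> A A)
  Step 2: A A  =>  A A A   (applied A -> A A)
  Step 3: A A A  =>  A A A A   (applied A -> A A)
  Step 4: A A A A  =>  a A A A   (applied A -> a)
  Step 5: a A A A  =>  a a A A   (applied A -> a)
  Step 6: a a A A  =>  a a A A A   (applied A -> A A)
  Step 7: a a A A A  =>  a a a A A   (applied A -> a)
  Step 8: a a a A A  =>  a a a a A   (applied A -> a)
  Step 9: a a a a A  =>  a a a a A A   (applied A -> A A)
  Step 10: a a a a A A  =>  a a a a a A   (applied A -> a)
  Step 11: a a a a a A  =>  a a a a a A A   (applied A -> A A)
  Step 12: a a a a a A A  =>  a a a a a a A   (applied A -> a)
  Step 13: a a a a a a A  =>  a a a a a a a   (applied A -> a)
Final yield: a a a a a a a
Total rewrite steps: 13

13


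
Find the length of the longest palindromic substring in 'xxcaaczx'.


Scanning 'xxcaaczx' for palindromic substrings.
Substring at positions 2-5: 'caac'.
Check: reverse('caac') = 'caac' -> palindrome confirmed.
Neighbouring characters ('x' / 'z') break symmetry, so it cannot extend further.
No longer palindromic substring exists; longest length = 4

4


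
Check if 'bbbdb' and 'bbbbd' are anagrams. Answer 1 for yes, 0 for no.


Sort characters of 'bbbdb': 'bbbbd'
Sort characters of 'bbbbd': 'bbbbd'
Sorted forms match -> they ARE anagrams
Result: 1

1


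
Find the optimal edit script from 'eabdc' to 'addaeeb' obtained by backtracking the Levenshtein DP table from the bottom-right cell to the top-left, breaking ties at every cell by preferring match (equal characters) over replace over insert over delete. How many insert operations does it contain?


Edit distance = 6. Backtracking from cell (5, 7) with preference match > replace > insert > delete,
then listing the resulting alignment 'eabdc' -> 'addaeeb' left to right:
  Step 1: insert 'a' [insertion #1]
  Step 2: insert 'd' [insertion #2]
  Step 3: replace e->d
  Step 4: keep 'a'
  Step 5: replace b->e
  Step 6: replace d->e
  Step 7: replace c->b
Total insertions: 2

2
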